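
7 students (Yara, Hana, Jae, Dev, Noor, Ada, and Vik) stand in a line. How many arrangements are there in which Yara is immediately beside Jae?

Place the 5 others and the Yara-Jae pair as 6 objects in a line; the pair has 2 internal arrangements.
So the count is 2·(6)! = 1440.

1440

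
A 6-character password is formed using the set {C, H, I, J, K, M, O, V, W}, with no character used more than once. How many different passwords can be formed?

This is a permutation of 6 out of 9: P(9,6) = 9!/3!.
9 × 8 × 7 × 6 × 5 × 4 = 60480.

60480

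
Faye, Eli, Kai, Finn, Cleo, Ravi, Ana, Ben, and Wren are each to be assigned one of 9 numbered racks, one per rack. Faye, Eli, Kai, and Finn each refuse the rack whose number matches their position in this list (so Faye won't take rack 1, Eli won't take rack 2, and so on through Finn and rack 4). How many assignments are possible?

Let Aᵢ (for 1 ≤ i ≤ 4) be the placements that put person i in their forbidden rack. Any j of these fix j positions, leaving (9−j)! ways to fill the rest, and there are C(4,j) ways to pick which j.
By inclusion–exclusion, the number of valid placements is Σ_{j=0}^{4} (−1)^j C(4,j)·(9−j)!.
Computing: 362880 − 161280 + 30240 − 2880 + 120 = 229080.

229080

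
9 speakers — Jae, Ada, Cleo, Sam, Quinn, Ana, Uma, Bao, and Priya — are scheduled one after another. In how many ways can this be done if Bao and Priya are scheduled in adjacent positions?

Place the 7 others and the Bao-Priya pair as 8 objects in a line; the pair has 2 internal arrangements.
That gives 2 × 8! = 2 × 40320 = 80640.

80640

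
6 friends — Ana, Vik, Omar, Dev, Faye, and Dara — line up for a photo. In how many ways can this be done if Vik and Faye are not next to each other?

480

There are 6! = 720 arrangements in all. If Vik and Faye are adjacent, merging them into one block gives 2·(5)! = 240 arrangements.
Complementary counting: 720 − 240 = 480.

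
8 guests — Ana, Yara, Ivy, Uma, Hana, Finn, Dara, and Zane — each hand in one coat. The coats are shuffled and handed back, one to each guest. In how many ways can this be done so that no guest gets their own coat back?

14833

Let Aᵢ be the assignments in which guest i gets their own coat. We want the size of the complement of A₁∪…∪A_8.
By inclusion–exclusion this is Σ_{j=0}^{8} (−1)^j C(8,j)·(8−j)!.
Computing: 40320 − 40320 + 20160 − 6720 + 1680 − 336 + 56 − 8 + 1 = 14833.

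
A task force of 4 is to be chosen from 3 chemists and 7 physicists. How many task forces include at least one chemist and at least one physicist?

175

With no constraint there are C(10,4) = 210 possible selections.
Subtract selections that omit an entire group: no chemists → C(7,4) = 35; no physicists → C(3,4) = 0.
Both groups omitted at once is impossible, so 210 − 35 = 175.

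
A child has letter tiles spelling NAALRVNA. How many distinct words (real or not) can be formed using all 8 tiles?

3360

The 8 letters of NAALRVNA have repeats: A appearing 3 times and N appearing twice.
The number of distinct arrangements is 8!/(3!·2!) = 40320/12 = 3360.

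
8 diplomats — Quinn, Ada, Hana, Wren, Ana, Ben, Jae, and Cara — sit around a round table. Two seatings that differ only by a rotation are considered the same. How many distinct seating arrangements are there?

5040

Seat Quinn anywhere (absorbing the rotational symmetry), then permute the other 7: (7)! = 5040.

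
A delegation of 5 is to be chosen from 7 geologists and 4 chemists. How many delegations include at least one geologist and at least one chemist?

441

Unrestricted: C(11,5) = 462 ways to pick any 5 of the 11.
Subtract selections that omit an entire group: no geologists → C(4,5) = 0; no chemists → C(7,5) = 21.
Both groups omitted at once is impossible, so 462 − 21 = 441.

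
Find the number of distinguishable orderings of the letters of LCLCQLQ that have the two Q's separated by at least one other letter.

150

Total arrangements of LCLCQLQ: 7!/(3!·2!·2!) = 210.
Arrangements with the Q's together: treat QQ as one letter, giving (6)!/(3!·2!) = 60.
Hence 210 − 60 = 150.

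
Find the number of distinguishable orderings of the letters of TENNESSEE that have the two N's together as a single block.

Treat the 2 copies of N as a single block. The multiset to arrange is then {NN, E, E, E, E, S, S, T}, 8 items in all.
That gives (8)!/(4!·2!) = 840 arrangements.

840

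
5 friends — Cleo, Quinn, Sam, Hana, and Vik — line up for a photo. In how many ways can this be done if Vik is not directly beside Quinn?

72

There are 5! = 120 arrangements in all. If Vik and Quinn are adjacent, merging them into one block gives 2·(4)! = 48 arrangements.
Complementary counting: 120 − 48 = 72.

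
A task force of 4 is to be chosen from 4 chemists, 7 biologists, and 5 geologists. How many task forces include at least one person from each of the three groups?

Unrestricted: C(16,4) = 1820 ways to pick any 4 of the 16.
Subtract selections that omit an entire group: no chemists → C(12,4) = 495; no biologists → C(9,4) = 126; no geologists → C(11,4) = 330.
Add back selections omitting two groups (i.e. drawn from a single group): C(4,4) + C(7,4) + C(5,4) = 41.
By inclusion–exclusion: 1820 − 951 + 41 = 910.

910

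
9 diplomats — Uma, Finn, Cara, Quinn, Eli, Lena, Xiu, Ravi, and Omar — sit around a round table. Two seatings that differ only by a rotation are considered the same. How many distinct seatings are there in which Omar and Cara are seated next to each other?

Treat {Omar, Cara} as one unit (2 internal orders) and seat the resulting 8 units around the table: (7)! circular arrangements.
So 2 × (7)! = 2 × 5040 = 10080.

10080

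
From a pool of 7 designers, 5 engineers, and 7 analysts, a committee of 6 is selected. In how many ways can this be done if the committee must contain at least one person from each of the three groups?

Total 6-person selections from all 19: C(19,6) = 27132.
Subtract selections that omit an entire group: no designers → C(12,6) = 924; no engineers → C(14,6) = 3003; no analysts → C(12,6) = 924.
Add back selections omitting two groups (i.e. drawn from a single group): C(7,6) + C(5,6) + C(7,6) = 14.
By inclusion–exclusion: 27132 − 4851 + 14 = 22295.

22295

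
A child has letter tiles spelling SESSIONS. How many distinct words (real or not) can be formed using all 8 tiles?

SESSIONS has 8 letters with S appearing 4 times.
So there are 8! / (4!) = 1680 distinguishable arrangements.

1680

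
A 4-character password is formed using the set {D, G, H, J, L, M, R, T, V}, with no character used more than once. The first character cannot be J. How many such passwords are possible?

2688

The first character has 9−1 = 8 choices (anything except J).
The remaining 3 characters are filled from the other 8 symbols without repetition: 8 × 7 × 6 = 336.
Total: 8 × 336 = 2688.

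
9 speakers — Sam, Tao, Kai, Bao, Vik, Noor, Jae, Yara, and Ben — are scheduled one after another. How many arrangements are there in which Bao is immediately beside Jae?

Glue Bao and Jae into one block (2 internal orders), leaving 8 units to arrange in a row.
That gives 2 × 8! = 2 × 40320 = 80640.

80640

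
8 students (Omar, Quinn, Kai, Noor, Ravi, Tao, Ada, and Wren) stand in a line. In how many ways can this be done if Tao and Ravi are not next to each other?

Of the 8! = 40320 arrangements, those with Tao and Ravi adjacent number 2 × 7! = 10080 (treat the pair as a block with 2 internal orders).
So 40320 − 10080 = 30240 arrangements keep them apart.

30240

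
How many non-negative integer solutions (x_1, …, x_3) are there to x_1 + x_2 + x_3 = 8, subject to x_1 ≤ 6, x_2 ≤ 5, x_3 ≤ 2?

Ignoring the caps, the number of non-negative solutions to x_1+…+x_3 = 8 is C(10,2) = 45.
Subtract solutions that violate a single cap (substitute x_i' = x_i − (cap_i+1)): x_1 ≥ 7 gives C(3,2) = 3; x_2 ≥ 6 gives C(4,2) = 6; x_3 ≥ 3 gives C(7,2) = 21. Together 30.
No two caps can be exceeded simultaneously, so the pair terms are all 0.
By inclusion–exclusion the count is 45 − 30 + 0 = 15.

15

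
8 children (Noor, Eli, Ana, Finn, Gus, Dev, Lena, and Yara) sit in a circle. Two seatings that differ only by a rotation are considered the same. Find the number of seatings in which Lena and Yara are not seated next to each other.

All circular seatings of 8 people number (7)! = 5040.
Seatings with Lena beside Yara: treat them as a block with 2 internal orders, giving 2 × (6)! = 1440.
Subtracting, 5040 − 1440 = 3600.

3600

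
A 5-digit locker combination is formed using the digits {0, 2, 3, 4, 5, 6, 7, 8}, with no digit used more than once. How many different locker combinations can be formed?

With no repetition, fill the 5 digits in order: 8 choices, then 7, down to 4.
That product is 8 × 7 × 6 × 5 × 4 = 6720.

6720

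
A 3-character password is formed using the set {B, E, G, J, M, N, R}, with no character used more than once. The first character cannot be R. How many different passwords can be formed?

180

The first character has 7−1 = 6 choices (anything except R).
The remaining 2 characters are filled from the other 6 symbols without repetition: 6 × 5 = 30.
Total: 6 × 30 = 180.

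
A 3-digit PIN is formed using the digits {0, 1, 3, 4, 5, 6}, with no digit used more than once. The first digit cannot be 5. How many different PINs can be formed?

100

The first digit has 6−1 = 5 choices (anything except 5).
The remaining 2 digits are filled from the other 5 symbols without repetition: 5 × 4 = 20.
Total: 5 × 20 = 100.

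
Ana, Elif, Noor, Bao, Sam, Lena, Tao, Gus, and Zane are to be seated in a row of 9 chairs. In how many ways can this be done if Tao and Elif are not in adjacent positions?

There are 9! = 362880 arrangements in all. If Tao and Elif are adjacent, merging them into one block gives 2·(8)! = 80640 arrangements.
So 362880 − 80640 = 282240 arrangements keep them apart.

282240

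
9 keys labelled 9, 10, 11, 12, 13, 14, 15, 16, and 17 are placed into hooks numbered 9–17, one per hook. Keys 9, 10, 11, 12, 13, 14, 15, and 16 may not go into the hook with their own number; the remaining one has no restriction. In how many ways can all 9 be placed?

Let Aᵢ (for 9 ≤ i ≤ 16) be the placements that put key i in its forbidden hook. Any j of these fix j positions, leaving (9−j)! ways to fill the rest, and there are C(8,j) ways to pick which j.
By inclusion–exclusion, the number of valid placements is Σ_{j=0}^{8} (−1)^j C(8,j)·(9−j)!.
Computing: 362880 − 322560 + 141120 − 40320 + 8400 − 1344 + 168 − 16 + 1 = 148329.

148329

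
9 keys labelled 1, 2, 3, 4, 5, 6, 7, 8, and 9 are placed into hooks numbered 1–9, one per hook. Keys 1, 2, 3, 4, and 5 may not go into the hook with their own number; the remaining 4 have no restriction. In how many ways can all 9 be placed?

Let Aᵢ (for 1 ≤ i ≤ 5) be the placements that put key i in its forbidden hook. Any j of these fix j positions, leaving (9−j)! ways to fill the rest, and there are C(5,j) ways to pick which j.
By inclusion–exclusion, the number of valid placements is Σ_{j=0}^{5} (−1)^j C(5,j)·(9−j)!.
Computing: 362880 − 201600 + 50400 − 7200 + 600 − 24 = 205056.

205056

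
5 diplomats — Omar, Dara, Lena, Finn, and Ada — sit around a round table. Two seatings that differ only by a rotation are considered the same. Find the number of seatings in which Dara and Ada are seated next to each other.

12

Treat {Dara, Ada} as one unit (2 internal orders) and seat the resulting 4 units around the table: (3)! circular arrangements.
So 2 × (3)! = 2 × 6 = 12.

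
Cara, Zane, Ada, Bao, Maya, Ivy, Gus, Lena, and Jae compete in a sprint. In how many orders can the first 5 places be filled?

15120

This is an ordered selection of 5 from 9: P(9,5).
That gives 9 × 8 × 7 × 6 × 5 = 15120.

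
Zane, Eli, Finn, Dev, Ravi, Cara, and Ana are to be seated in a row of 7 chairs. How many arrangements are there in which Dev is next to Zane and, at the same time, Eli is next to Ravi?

480

Treat {Dev,Zane} as one block (2 orders) and {Eli,Ravi} as another (2 orders).
That leaves 5 units to arrange: 2 × 2 × 5! = 4 × 120 = 480.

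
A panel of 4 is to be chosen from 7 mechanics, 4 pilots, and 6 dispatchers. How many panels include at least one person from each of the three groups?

With no constraint there are C(17,4) = 2380 possible selections.
Selections missing a whole group: no mechanics → C(10,4) = 210; no pilots → C(13,4) = 715; no dispatchers → C(11,4) = 330.
Add back selections omitting two groups (i.e. drawn from a single group): C(7,4) + C(4,4) + C(6,4) = 51.
By inclusion–exclusion: 2380 − 1255 + 51 = 1176.

1176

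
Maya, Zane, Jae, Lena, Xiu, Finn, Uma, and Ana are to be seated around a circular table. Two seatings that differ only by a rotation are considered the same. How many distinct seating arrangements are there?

Around a circle, 8 distinct people have 8!/8 = (7)! = 5040 rotationally distinct seatings.

5040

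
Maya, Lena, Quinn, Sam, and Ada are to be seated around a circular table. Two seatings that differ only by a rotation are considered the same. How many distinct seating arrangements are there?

Seat Maya anywhere (absorbing the rotational symmetry), then permute the other 4: (4)! = 24.

24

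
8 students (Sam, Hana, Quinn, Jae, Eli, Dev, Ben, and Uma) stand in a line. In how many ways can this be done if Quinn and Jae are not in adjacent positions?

There are 8! = 40320 arrangements in all. If Quinn and Jae are adjacent, merging them into one block gives 2·(7)! = 10080 arrangements.
Complementary counting: 40320 − 10080 = 30240.

30240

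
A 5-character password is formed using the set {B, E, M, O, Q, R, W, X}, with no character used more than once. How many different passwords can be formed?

This is a permutation of 5 out of 8: P(8,5) = 8!/3!.
That product is 8 × 7 × 6 × 5 × 4 = 6720.

6720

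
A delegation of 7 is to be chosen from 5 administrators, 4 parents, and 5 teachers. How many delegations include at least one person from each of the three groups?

Unrestricted: C(14,7) = 3432 ways to pick any 7 of the 14.
Subtract selections that omit an entire group: no administrators → C(9,7) = 36; no parents → C(10,7) = 120; no teachers → C(9,7) = 36.
Add back selections omitting two groups (i.e. drawn from a single group): C(5,7) + C(4,7) + C(5,7) = 0.
By inclusion–exclusion: 3432 − 192 + 0 = 3240.

3240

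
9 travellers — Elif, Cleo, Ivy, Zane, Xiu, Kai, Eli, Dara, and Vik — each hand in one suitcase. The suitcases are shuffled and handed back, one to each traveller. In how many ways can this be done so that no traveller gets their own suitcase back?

Count assignments avoiding every fixed point. For any j of the 9 travellers fixed to their own suitcase, the other 9−j can be arranged in (9−j)! ways.
By inclusion–exclusion this is Σ_{j=0}^{9} (−1)^j C(9,j)·(9−j)!.
Computing: 362880 − 362880 + 181440 − 60480 + 15120 − 3024 + 504 − 72 + 9 − 1 = 133496.

133496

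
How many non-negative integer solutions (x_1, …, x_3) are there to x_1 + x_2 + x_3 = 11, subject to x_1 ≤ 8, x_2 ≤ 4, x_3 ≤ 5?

24

Without the upper bounds there are C(13,2) = 78 ways to split 11 among 3 variables.
Subtract solutions that violate a single cap (substitute x_i' = x_i − (cap_i+1)): x_1 ≥ 9 gives C(4,2) = 6; x_2 ≥ 5 gives C(8,2) = 28; x_3 ≥ 6 gives C(7,2) = 21. Together 55.
Add back pairs where two caps are both exceeded: 0 + 0 + 1 = 1.
By inclusion–exclusion the count is 78 − 55 + 1 = 24.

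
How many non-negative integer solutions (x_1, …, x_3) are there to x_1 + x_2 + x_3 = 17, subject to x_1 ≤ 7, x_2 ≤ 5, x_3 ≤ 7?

Without the upper bounds there are C(19,2) = 171 ways to split 17 among 3 variables.
Subtract solutions that violate a single cap (substitute x_i' = x_i − (cap_i+1)): x_1 ≥ 8 gives C(11,2) = 55; x_2 ≥ 6 gives C(13,2) = 78; x_3 ≥ 8 gives C(11,2) = 55. Together 188.
Add back pairs where two caps are both exceeded: 10 + 3 + 10 = 23.
By inclusion–exclusion the count is 171 − 188 + 23 = 6.

6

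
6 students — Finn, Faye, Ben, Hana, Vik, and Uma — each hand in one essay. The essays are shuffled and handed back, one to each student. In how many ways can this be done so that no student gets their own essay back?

Let Aᵢ be the assignments in which student i gets their own essay. We want the size of the complement of A₁∪…∪A_6.
By inclusion–exclusion this is Σ_{j=0}^{6} (−1)^j C(6,j)·(6−j)!.
Computing: 720 − 720 + 360 − 120 + 30 − 6 + 1 = 265.

265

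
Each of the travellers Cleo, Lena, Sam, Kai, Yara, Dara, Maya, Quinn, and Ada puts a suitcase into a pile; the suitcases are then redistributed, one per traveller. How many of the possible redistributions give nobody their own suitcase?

133496

Count assignments avoiding every fixed point. For any j of the 9 travellers fixed to their own suitcase, the other 9−j can be arranged in (9−j)! ways.
By inclusion–exclusion this is Σ_{j=0}^{9} (−1)^j C(9,j)·(9−j)!.
Computing: 362880 − 362880 + 181440 − 60480 + 15120 − 3024 + 504 − 72 + 9 − 1 = 133496.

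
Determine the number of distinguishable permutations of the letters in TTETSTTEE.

Letter multiplicities in TTETSTTEE: E×3, S×1, T×5.
So there are 9! / (5!·3!) = 504 distinguishable arrangements.

504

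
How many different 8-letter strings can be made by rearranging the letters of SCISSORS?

1680

Letter multiplicities in SCISSORS: C×1, I×1, O×1, R×1, S×4.
So there are 8! / (4!) = 1680 distinguishable arrangements.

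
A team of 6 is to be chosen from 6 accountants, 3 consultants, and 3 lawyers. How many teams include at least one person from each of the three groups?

Unrestricted: C(12,6) = 924 ways to pick any 6 of the 12.
Selections missing a whole group: no accountants → C(6,6) = 1; no consultants → C(9,6) = 84; no lawyers → C(9,6) = 84.
Add back selections omitting two groups (i.e. drawn from a single group): C(6,6) + C(3,6) + C(3,6) = 1.
By inclusion–exclusion: 924 − 169 + 1 = 756.

756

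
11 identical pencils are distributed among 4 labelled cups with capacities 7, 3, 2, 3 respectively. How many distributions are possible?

29

By stars and bars, unrestricted non-negative solutions to x_1+…+x_4 = 11 number C(11+3,3) = 364.
Subtract solutions that violate a single cap (substitute x_i' = x_i − (cap_i+1)): x_1 ≥ 8 gives C(6,3) = 20; x_2 ≥ 4 gives C(10,3) = 120; x_3 ≥ 3 gives C(11,3) = 165; x_4 ≥ 4 gives C(10,3) = 120. Together 425.
Add back pairs where two caps are both exceeded: 0 + 1 + 0 + 35 + 20 + 35 = 91.
Subtract triples: 0 + 0 + 0 + 1 = 1.
By inclusion–exclusion the count is 364 − 425 + 91 − 1 = 29.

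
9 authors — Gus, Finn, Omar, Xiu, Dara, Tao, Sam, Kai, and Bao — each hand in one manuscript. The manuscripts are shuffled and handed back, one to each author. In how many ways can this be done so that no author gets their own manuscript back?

Count assignments avoiding every fixed point. For any j of the 9 authors fixed to their own manuscript, the other 9−j can be arranged in (9−j)! ways.
By inclusion–exclusion this is Σ_{j=0}^{9} (−1)^j C(9,j)·(9−j)!.
Computing: 362880 − 362880 + 181440 − 60480 + 15120 − 3024 + 504 − 72 + 9 − 1 = 133496.

133496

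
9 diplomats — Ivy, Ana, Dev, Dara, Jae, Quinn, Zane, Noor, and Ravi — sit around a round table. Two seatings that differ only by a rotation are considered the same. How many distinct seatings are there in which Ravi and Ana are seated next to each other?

10080

Glue Ravi and Ana into a block (2 internal orders). Seating 8 units around a circle gives (7)! arrangements.
So 2 × (7)! = 2 × 5040 = 10080.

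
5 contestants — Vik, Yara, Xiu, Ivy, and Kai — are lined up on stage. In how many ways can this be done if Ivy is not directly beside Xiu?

72

There are 5! = 120 arrangements in all. If Ivy and Xiu are adjacent, merging them into one block gives 2·(4)! = 48 arrangements.
Complementary counting: 120 − 48 = 72.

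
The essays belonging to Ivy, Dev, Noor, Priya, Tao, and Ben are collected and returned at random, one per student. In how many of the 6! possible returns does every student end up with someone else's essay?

265

Let Aᵢ be the assignments in which student i gets their own essay. We want the size of the complement of A₁∪…∪A_6.
By inclusion–exclusion this is Σ_{j=0}^{6} (−1)^j C(6,j)·(6−j)!.
Computing: 720 − 720 + 360 − 120 + 30 − 6 + 1 = 265.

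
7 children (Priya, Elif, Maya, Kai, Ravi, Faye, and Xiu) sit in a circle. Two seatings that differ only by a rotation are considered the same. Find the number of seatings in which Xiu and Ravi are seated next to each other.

Glue Xiu and Ravi into a block (2 internal orders). Seating 6 units around a circle gives (5)! arrangements.
So 2 × (5)! = 2 × 120 = 240.

240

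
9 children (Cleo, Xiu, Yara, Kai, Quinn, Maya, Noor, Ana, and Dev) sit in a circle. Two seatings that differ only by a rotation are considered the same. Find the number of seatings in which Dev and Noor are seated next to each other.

10080

Glue Dev and Noor into a block (2 internal orders). Seating 8 units around a circle gives (7)! arrangements.
So 2 × (7)! = 2 × 5040 = 10080.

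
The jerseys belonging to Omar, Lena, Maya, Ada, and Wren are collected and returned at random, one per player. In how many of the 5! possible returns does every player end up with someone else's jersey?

44

This is the derangement count D_5: permutations of 5 items with no fixed point.
By inclusion–exclusion this is Σ_{j=0}^{5} (−1)^j C(5,j)·(5−j)!.
Computing: 120 − 120 + 60 − 20 + 5 − 1 = 44.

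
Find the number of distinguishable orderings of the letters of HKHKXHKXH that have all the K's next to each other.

Treat the 3 copies of K as a single block. The multiset to arrange is then {KKK, H, H, H, H, X, X}, 7 items in all.
That gives (7)!/(4!·2!) = 105 arrangements.

105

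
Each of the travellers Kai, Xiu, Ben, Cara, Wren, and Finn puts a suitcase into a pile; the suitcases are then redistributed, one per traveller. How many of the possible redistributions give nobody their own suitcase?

265

Let Aᵢ be the assignments in which traveller i gets their own suitcase. We want the size of the complement of A₁∪…∪A_6.
By inclusion–exclusion this is Σ_{j=0}^{6} (−1)^j C(6,j)·(6−j)!.
Computing: 720 − 720 + 360 − 120 + 30 − 6 + 1 = 265.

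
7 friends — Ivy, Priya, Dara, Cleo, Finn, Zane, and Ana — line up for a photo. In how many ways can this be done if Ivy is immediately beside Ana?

1440

Glue Ivy and Ana into one block (2 internal orders), leaving 6 units to arrange in a row.
So the count is 2·(6)! = 1440.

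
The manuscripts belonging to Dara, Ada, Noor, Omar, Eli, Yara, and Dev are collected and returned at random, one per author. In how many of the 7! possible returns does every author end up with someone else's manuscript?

1854

Count assignments avoiding every fixed point. For any j of the 7 authors fixed to their own manuscript, the other 7−j can be arranged in (7−j)! ways.
By inclusion–exclusion this is Σ_{j=0}^{7} (−1)^j C(7,j)·(7−j)!.
Computing: 5040 − 5040 + 2520 − 840 + 210 − 42 + 7 − 1 = 1854.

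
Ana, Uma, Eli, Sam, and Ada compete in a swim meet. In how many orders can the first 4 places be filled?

This is an ordered selection of 4 from 5: P(5,4).
That gives 5 × 4 × 3 × 2 = 120.

120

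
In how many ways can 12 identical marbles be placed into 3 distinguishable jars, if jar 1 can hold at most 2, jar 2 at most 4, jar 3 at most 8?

6

Without the upper bounds there are C(14,2) = 91 ways to split 12 among 3 jars.
Subtract solutions that violate a single cap (substitute x_i' = x_i − (cap_i+1)): x_1 ≥ 3 gives C(11,2) = 55; x_2 ≥ 5 gives C(9,2) = 36; x_3 ≥ 9 gives C(5,2) = 10. Together 101.
Add back pairs where two caps are both exceeded: 15 + 1 + 0 = 16.
By inclusion–exclusion the count is 91 − 101 + 16 = 6.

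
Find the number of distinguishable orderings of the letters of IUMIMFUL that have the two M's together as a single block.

1260

Treat the 2 copies of M as a single block. The multiset to arrange is then {MM, F, I, I, L, U, U}, 7 items in all.
That gives (7)!/(2!·2!) = 1260 arrangements.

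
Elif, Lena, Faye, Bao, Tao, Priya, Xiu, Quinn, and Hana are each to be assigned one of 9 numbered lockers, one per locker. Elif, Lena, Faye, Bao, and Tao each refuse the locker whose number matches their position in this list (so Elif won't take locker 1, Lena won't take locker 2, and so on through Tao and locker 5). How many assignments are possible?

Let Aᵢ (for 1 ≤ i ≤ 5) be the placements that put person i in their forbidden locker. Any j of these fix j positions, leaving (9−j)! ways to fill the rest, and there are C(5,j) ways to pick which j.
By inclusion–exclusion, the number of valid placements is Σ_{j=0}^{5} (−1)^j C(5,j)·(9−j)!.
Computing: 362880 − 201600 + 50400 − 7200 + 600 − 24 = 205056.

205056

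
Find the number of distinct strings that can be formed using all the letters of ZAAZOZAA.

280

ZAAZOZAA has 8 letters with A appearing 4 times and Z appearing 3 times.
The number of distinct arrangements is 8!/(4!·3!) = 40320/144 = 280.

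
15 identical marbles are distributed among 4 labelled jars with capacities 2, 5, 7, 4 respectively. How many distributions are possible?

19

By stars and bars, unrestricted non-negative solutions to x_1+…+x_4 = 15 number C(15+3,3) = 816.
Subtract solutions that violate a single cap (substitute x_i' = x_i − (cap_i+1)): x_1 ≥ 3 gives C(15,3) = 455; x_2 ≥ 6 gives C(12,3) = 220; x_3 ≥ 8 gives C(10,3) = 120; x_4 ≥ 5 gives C(13,3) = 286. Together 1081.
Add back pairs where two caps are both exceeded: 84 + 35 + 120 + 4 + 35 + 10 = 288.
Subtract triples: 0 + 4 + 0 + 0 = 4.
By inclusion–exclusion the count is 816 − 1081 + 288 − 4 = 19.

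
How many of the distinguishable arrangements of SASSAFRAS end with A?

With the last slot taken by A, it remains to arrange the other 8 letters (SSSAFRAS).
Those 8 letters have A appearing twice and S appearing 4 times, giving (8)!/(4!·2!) = 840.

840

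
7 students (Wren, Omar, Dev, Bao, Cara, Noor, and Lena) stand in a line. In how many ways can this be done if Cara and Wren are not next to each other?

There are 7! = 5040 arrangements in all. If Cara and Wren are adjacent, merging them into one block gives 2·(6)! = 1440 arrangements.
Complementary counting: 5040 − 1440 = 3600.

3600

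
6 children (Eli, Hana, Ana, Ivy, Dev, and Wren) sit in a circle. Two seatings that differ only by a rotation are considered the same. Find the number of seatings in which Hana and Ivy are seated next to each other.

48

Glue Hana and Ivy into a block (2 internal orders). Seating 5 units around a circle gives (4)! arrangements.
So 2 × (4)! = 2 × 24 = 48.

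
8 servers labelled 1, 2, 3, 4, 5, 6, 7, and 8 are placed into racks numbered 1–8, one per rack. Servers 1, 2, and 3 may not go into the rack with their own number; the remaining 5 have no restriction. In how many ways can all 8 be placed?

27240

Let Aᵢ (for i ∈ {1, 2, 3}) be the placements that put server i in its forbidden rack. Any j of these fix j positions, leaving (8−j)! ways to fill the rest, and there are C(3,j) ways to pick which j.
By inclusion–exclusion, the number of valid placements is Σ_{j=0}^{3} (−1)^j C(3,j)·(8−j)!.
Computing: 40320 − 15120 + 2160 − 120 = 27240.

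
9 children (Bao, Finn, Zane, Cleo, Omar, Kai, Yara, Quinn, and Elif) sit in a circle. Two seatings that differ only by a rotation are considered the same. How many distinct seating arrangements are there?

40320

Fix one person's seat to break rotational symmetry; the remaining 8 people can be arranged in (8)! = 40320 ways.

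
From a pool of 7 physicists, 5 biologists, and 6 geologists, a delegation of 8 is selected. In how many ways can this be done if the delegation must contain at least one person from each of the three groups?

Unrestricted: C(18,8) = 43758 ways to pick any 8 of the 18.
Subtract selections that omit an entire group: no physicists → C(11,8) = 165; no biologists → C(13,8) = 1287; no geologists → C(12,8) = 495.
Add back selections omitting two groups (i.e. drawn from a single group): C(7,8) + C(5,8) + C(6,8) = 0.
By inclusion–exclusion: 43758 − 1947 + 0 = 41811.

41811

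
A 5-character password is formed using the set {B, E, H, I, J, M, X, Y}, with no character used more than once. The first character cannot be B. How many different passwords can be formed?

The first character has 8−1 = 7 choices (anything except B).
The remaining 4 characters are filled from the other 7 symbols without repetition: 7 × 6 × 5 × 4 = 840.
Total: 7 × 840 = 5880.

5880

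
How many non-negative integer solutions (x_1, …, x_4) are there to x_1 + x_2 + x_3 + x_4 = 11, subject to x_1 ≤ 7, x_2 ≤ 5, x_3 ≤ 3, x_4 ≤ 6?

138

Without the upper bounds there are C(14,3) = 364 ways to split 11 among 4 variables.
Subtract solutions that violate a single cap (substitute x_i' = x_i − (cap_i+1)): x_1 ≥ 8 gives C(6,3) = 20; x_2 ≥ 6 gives C(8,3) = 56; x_3 ≥ 4 gives C(10,3) = 120; x_4 ≥ 7 gives C(7,3) = 35. Together 231.
Add back pairs where two caps are both exceeded: 0 + 0 + 0 + 4 + 0 + 1 = 5.
By inclusion–exclusion the count is 364 − 231 + 5 = 138.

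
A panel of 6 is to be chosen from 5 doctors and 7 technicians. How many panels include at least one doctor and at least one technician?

917

Total 6-person selections from all 12: C(12,6) = 924.
Selections missing a whole group: no doctors → C(7,6) = 7; no technicians → C(5,6) = 0.
Both groups omitted at once is impossible, so 924 − 7 = 917.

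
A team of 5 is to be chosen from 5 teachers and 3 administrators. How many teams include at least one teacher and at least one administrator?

With no constraint there are C(8,5) = 56 possible selections.
Selections missing a whole group: no teachers → C(3,5) = 0; no administrators → C(5,5) = 1.
Both groups omitted at once is impossible, so 56 − 1 = 55.

55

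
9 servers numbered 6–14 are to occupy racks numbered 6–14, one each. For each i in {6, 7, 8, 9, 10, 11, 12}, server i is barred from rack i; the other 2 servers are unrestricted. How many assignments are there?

Let Aᵢ (for 6 ≤ i ≤ 12) be the placements that put server i in its forbidden rack. Any j of these fix j positions, leaving (9−j)! ways to fill the rest, and there are C(7,j) ways to pick which j.
By inclusion–exclusion, the number of valid placements is Σ_{j=0}^{7} (−1)^j C(7,j)·(9−j)!.
Computing: 362880 − 282240 + 105840 − 25200 + 4200 − 504 + 42 − 2 = 165016.

165016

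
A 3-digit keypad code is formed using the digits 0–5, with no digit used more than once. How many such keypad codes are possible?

120

Choose and order 3 of the 6 symbols: the first digit has 6 options, the next 5, then 4.
That product is 6 × 5 × 4 = 120.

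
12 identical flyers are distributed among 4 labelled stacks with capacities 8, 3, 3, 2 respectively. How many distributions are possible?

29

Without the upper bounds there are C(15,3) = 455 ways to split 12 among 4 stacks.
Subtract solutions that violate a single cap (substitute x_i' = x_i − (cap_i+1)): x_1 ≥ 9 gives C(6,3) = 20; x_2 ≥ 4 gives C(11,3) = 165; x_3 ≥ 4 gives C(11,3) = 165; x_4 ≥ 3 gives C(12,3) = 220. Together 570.
Add back pairs where two caps are both exceeded: 0 + 0 + 1 + 35 + 56 + 56 = 148.
Subtract triples: 0 + 0 + 0 + 4 = 4.
By inclusion–exclusion the count is 455 − 570 + 148 − 4 = 29.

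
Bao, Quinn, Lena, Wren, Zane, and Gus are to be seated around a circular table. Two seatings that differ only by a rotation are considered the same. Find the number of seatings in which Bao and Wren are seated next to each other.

48

Glue Bao and Wren into a block (2 internal orders). Seating 5 units around a circle gives (4)! arrangements.
So 2 × (4)! = 2 × 24 = 48.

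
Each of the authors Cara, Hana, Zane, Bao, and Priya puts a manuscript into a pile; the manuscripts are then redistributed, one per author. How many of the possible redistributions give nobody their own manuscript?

44

Count assignments avoiding every fixed point. For any j of the 5 authors fixed to their own manuscript, the other 5−j can be arranged in (5−j)! ways.
By inclusion–exclusion this is Σ_{j=0}^{5} (−1)^j C(5,j)·(5−j)!.
Computing: 120 − 120 + 60 − 20 + 5 − 1 = 44.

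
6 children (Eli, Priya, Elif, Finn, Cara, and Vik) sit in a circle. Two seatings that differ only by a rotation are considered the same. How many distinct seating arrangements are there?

120

Seat Eli anywhere (absorbing the rotational symmetry), then permute the other 5: (5)! = 120.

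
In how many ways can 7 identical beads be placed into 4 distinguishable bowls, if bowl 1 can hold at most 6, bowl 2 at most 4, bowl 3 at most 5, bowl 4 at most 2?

Ignoring the caps, the number of non-negative solutions to x_1+…+x_4 = 7 is C(10,3) = 120.
Subtract solutions that violate a single cap (substitute x_i' = x_i − (cap_i+1)): x_1 ≥ 7 gives C(3,3) = 1; x_2 ≥ 5 gives C(5,3) = 10; x_3 ≥ 6 gives C(4,3) = 4; x_4 ≥ 3 gives C(7,3) = 35. Together 50.
No two caps can be exceeded simultaneously, so the pair terms are all 0.
By inclusion–exclusion the count is 120 − 50 + 0 = 70.

70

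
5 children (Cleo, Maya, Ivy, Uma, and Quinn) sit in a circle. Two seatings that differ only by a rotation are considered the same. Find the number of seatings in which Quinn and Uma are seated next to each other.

12

Treat {Quinn, Uma} as one unit (2 internal orders) and seat the resulting 4 units around the table: (3)! circular arrangements.
So 2 × (3)! = 2 × 6 = 12.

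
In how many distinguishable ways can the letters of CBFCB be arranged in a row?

Letter multiplicities in CBFCB: B×2, C×2, F×1.
So there are 5! / (2!·2!) = 30 distinguishable arrangements.

30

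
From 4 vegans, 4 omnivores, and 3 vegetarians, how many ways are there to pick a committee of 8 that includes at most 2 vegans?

46

Split by how many vegans are chosen (0 through 2).
Sum: C(4,0)·C(7,8) + C(4,1)·C(7,7) + C(4,2)·C(7,6) = 0 + 4 + 42 = 46.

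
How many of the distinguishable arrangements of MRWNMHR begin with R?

Fix R in the first position and arrange the remaining 6 letters.
Those 6 letters have M appearing twice, giving (6)!/(2!) = 360.

360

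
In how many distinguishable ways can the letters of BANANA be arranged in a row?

The 6 letters of BANANA have repeats: A appearing 3 times and N appearing twice.
The number of distinct arrangements is 6!/(3!·2!) = 720/12 = 60.

60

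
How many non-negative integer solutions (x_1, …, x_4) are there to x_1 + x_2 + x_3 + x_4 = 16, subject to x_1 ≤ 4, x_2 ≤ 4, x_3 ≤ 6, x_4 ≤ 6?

Ignoring the caps, the number of non-negative solutions to x_1+…+x_4 = 16 is C(19,3) = 969.
Subtract solutions that violate a single cap (substitute x_i' = x_i − (cap_i+1)): x_1 ≥ 5 gives C(14,3) = 364; x_2 ≥ 5 gives C(14,3) = 364; x_3 ≥ 7 gives C(12,3) = 220; x_4 ≥ 7 gives C(12,3) = 220. Together 1168.
Add back pairs where two caps are both exceeded: 84 + 35 + 35 + 35 + 35 + 10 = 234.
By inclusion–exclusion the count is 969 − 1168 + 234 = 35.

35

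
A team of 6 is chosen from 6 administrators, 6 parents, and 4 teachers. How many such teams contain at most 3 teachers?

Split by how many teachers are chosen (0 through 3).
Sum: C(4,0)·C(12,6) + C(4,1)·C(12,5) + C(4,2)·C(12,4) + C(4,3)·C(12,3) = 924 + 3168 + 2970 + 880 = 7942.

7942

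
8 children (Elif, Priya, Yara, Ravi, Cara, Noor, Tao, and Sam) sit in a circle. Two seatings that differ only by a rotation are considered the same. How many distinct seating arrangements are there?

5040

Around a circle, 8 distinct people have 8!/8 = (7)! = 5040 rotationally distinct seatings.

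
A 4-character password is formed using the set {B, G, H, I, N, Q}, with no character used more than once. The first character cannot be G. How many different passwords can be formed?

The first character has 6−1 = 5 choices (anything except G).
The remaining 3 characters are filled from the other 5 symbols without repetition: 5 × 4 × 3 = 60.
Total: 5 × 60 = 300.

300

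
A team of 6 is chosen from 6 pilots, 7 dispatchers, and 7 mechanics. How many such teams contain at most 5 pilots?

38759

Split by how many pilots are chosen (0 through 5).
Sum: C(6,0)·C(14,6) + C(6,1)·C(14,5) + C(6,2)·C(14,4) + C(6,3)·C(14,3) + C(6,4)·C(14,2) + C(6,5)·C(14,1) = 3003 + 12012 + 15015 + 7280 + 1365 + 84 = 38759.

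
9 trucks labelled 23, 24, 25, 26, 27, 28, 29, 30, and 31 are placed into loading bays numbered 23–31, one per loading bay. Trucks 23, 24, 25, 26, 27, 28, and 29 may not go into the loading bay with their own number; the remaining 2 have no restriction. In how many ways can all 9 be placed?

Let Aᵢ (for 23 ≤ i ≤ 29) be the placements that put truck i in its forbidden loading bay. Any j of these fix j positions, leaving (9−j)! ways to fill the rest, and there are C(7,j) ways to pick which j.
By inclusion–exclusion, the number of valid placements is Σ_{j=0}^{7} (−1)^j C(7,j)·(9−j)!.
Computing: 362880 − 282240 + 105840 − 25200 + 4200 − 504 + 42 − 2 = 165016.

165016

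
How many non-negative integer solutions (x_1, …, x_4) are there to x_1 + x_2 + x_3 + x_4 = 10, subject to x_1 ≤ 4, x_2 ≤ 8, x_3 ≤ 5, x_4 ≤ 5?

Without the upper bounds there are C(13,3) = 286 ways to split 10 among 4 variables.
Subtract solutions that violate a single cap (substitute x_i' = x_i − (cap_i+1)): x_1 ≥ 5 gives C(8,3) = 56; x_2 ≥ 9 gives C(4,3) = 4; x_3 ≥ 6 gives C(7,3) = 35; x_4 ≥ 6 gives C(7,3) = 35. Together 130.
No two caps can be exceeded simultaneously, so the pair terms are all 0.
By inclusion–exclusion the count is 286 − 130 + 0 = 156.

156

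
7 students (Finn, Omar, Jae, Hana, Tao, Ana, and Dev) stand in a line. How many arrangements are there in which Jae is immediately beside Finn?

Glue Jae and Finn into one block (2 internal orders), leaving 6 units to arrange in a row.
So the count is 2·(6)! = 1440.

1440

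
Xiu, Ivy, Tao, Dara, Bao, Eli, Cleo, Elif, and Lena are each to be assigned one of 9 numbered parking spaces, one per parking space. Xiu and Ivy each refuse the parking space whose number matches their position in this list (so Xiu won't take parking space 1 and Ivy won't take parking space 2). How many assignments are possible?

Let Aᵢ (for i ∈ {1, 2}) be the placements that put person i in their forbidden parking space. Any j of these fix j positions, leaving (9−j)! ways to fill the rest, and there are C(2,j) ways to pick which j.
By inclusion–exclusion, the number of valid placements is Σ_{j=0}^{2} (−1)^j C(2,j)·(9−j)!.
Computing: 362880 − 80640 + 5040 = 287280.

287280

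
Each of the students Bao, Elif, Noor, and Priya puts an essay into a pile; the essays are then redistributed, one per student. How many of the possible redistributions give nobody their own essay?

9

Let Aᵢ be the assignments in which student i gets their own essay. We want the size of the complement of A₁∪…∪A_4.
By inclusion–exclusion this is Σ_{j=0}^{4} (−1)^j C(4,j)·(4−j)!.
Computing: 24 − 24 + 12 − 4 + 1 = 9.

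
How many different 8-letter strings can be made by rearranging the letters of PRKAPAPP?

PRKAPAPP has 8 letters with A appearing twice and P appearing 4 times.
Dividing 8! = 40320 by 4!·2! = 48 for the repeated letters gives 840.

840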